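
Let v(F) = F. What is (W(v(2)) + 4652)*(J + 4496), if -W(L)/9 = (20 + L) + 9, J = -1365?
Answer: 13691863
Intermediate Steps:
W(L) = -261 - 9*L (W(L) = -9*((20 + L) + 9) = -9*(29 + L) = -261 - 9*L)
(W(v(2)) + 4652)*(J + 4496) = ((-261 - 9*2) + 4652)*(-1365 + 4496) = ((-261 - 18) + 4652)*3131 = (-279 + 4652)*3131 = 4373*3131 = 13691863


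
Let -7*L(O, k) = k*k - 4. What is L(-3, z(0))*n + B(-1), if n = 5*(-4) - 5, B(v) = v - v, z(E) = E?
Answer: -100/7 ≈ -14.286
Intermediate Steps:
L(O, k) = 4/7 - k**2/7 (L(O, k) = -(k*k - 4)/7 = -(k**2 - 4)/7 = -(-4 + k**2)/7 = 4/7 - k**2/7)
B(v) = 0
n = -25 (n = -20 - 5 = -25)
L(-3, z(0))*n + B(-1) = (4/7 - 1/7*0**2)*(-25) + 0 = (4/7 - 1/7*0)*(-25) + 0 = (4/7 + 0)*(-25) + 0 = (4/7)*(-25) + 0 = -100/7 + 0 = -100/7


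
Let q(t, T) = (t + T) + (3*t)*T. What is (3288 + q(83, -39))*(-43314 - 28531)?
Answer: 458299255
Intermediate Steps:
q(t, T) = T + t + 3*T*t (q(t, T) = (T + t) + 3*T*t = T + t + 3*T*t)
(3288 + q(83, -39))*(-43314 - 28531) = (3288 + (-39 + 83 + 3*(-39)*83))*(-43314 - 28531) = (3288 + (-39 + 83 - 9711))*(-71845) = (3288 - 9667)*(-71845) = -6379*(-71845) = 458299255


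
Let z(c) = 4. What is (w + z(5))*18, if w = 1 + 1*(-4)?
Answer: 18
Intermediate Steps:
w = -3 (w = 1 - 4 = -3)
(w + z(5))*18 = (-3 + 4)*18 = 1*18 = 18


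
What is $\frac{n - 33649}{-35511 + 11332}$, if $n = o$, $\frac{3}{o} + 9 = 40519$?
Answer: $\frac{1363120987}{979491290} \approx 1.3917$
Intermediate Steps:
$o = \frac{3}{40510}$ ($o = \frac{3}{-9 + 40519} = \frac{3}{40510} \approx 7.4056 \cdot 10^{-5}$)
$n = \frac{3}{40510} \approx 7.4056 \cdot 10^{-5}$
$\frac{n - 33649}{-35511 + 11332} = \frac{\frac{3}{40510} - 33649}{-35511 + 11332} = - \frac{1363120987}{40510 \left(-24179\right)} = \left(- \frac{1363120987}{40510}\right) \left(- \frac{1}{24179}\right) = \frac{1363120987}{979491290}$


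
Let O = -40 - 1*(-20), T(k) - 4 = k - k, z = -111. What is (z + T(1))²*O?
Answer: -228980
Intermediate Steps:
T(k) = 4 (T(k) = 4 + (k - k) = 4 + 0 = 4)
O = -20 (O = -40 + 20 = -20)
(z + T(1))²*O = (-111 + 4)²*(-20) = (-107)²*(-20) = 11449*(-20) = -228980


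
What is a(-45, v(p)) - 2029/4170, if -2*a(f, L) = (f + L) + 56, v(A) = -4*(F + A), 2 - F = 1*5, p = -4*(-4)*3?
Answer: 175168/2085 ≈ 84.013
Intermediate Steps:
p = 48 (p = 16*3 = 48)
F = -3 (F = 2 - 5 = -3)
v(A) = 12 - 4*A (v(A) = -4*(-3 + A) = 12 - 4*A)
a(f, L) = -28 - L/2 - f/2 (a(f, L) = -((f + L) + 56)/2 = -((L + f) + 56)/2 = -(56 + L + f)/2 = -28 - L/2 - f/2)
a(-45, v(p)) - 2029/4170 = (-28 - (12 - 4*48)/2 - ½*(-45)) - 2029/4170 = (-28 - (12 - 192)/2 + 45/2) - 2029*1/4170 = (-28 - ½*(-180) + 45/2) - 2029/4170 = (-28 + 90 + 45/2) - 2029/4170 = 169/2 - 2029/4170 = 175168/2085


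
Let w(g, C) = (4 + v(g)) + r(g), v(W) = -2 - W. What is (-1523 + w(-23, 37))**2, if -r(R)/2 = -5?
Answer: 2214144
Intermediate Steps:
r(R) = 10 (r(R) = -2*(-5) = 10)
w(g, C) = 12 - g (w(g, C) = (4 + (-2 - g)) + 10 = (2 - g) + 10 = 12 - g)
(-1523 + w(-23, 37))**2 = (-1523 + (12 - 1*(-23)))**2 = (-1523 + (12 + 23))**2 = (-1523 + 35)**2 = (-1488)**2 = 2214144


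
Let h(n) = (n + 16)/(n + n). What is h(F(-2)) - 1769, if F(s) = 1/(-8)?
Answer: -3665/2 ≈ -1832.5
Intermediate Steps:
F(s) = -⅛
h(n) = (16 + n)/(2*n) (h(n) = (16 + n)/((2*n)) = (16 + n)*(1/(2*n)) = (16 + n)/(2*n))
h(F(-2)) - 1769 = (16 - ⅛)/(2*(-⅛)) - 1769 = (½)*(-8)*(127/8) - 1769 = -127/2 - 1769 = -3665/2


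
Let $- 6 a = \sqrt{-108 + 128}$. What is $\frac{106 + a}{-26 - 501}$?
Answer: $- \frac{106}{527} + \frac{\sqrt{5}}{1581} \approx -0.19972$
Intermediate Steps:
$a = - \frac{\sqrt{5}}{3}$ ($a = - \frac{\sqrt{-108 + 128}}{6} = - \frac{\sqrt{20}}{6} = - \frac{2 \sqrt{5}}{6} = - \frac{\sqrt{5}}{3} \approx -0.74536$)
$\frac{106 + a}{-26 - 501} = \frac{106 - \frac{\sqrt{5}}{3}}{-26 - 501} = \frac{106 - \frac{\sqrt{5}}{3}}{-527} = \left(106 - \frac{\sqrt{5}}{3}\right) \left(- \frac{1}{527}\right) = - \frac{106}{527} + \frac{\sqrt{5}}{1581}$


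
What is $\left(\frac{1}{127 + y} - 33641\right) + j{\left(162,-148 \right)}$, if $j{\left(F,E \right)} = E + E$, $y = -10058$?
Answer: $- \frac{337028348}{9931} \approx -33937.0$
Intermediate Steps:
$j{\left(F,E \right)} = 2 E$
$\left(\frac{1}{127 + y} - 33641\right) + j{\left(162,-148 \right)} = \left(\frac{1}{127 - 10058} - 33641\right) + 2 \left(-148\right) = \left(\frac{1}{-9931} - 33641\right) - 296 = \left(- \frac{1}{9931} - 33641\right) - 296 = - \frac{334088772}{9931} - 296 = - \frac{337028348}{9931}$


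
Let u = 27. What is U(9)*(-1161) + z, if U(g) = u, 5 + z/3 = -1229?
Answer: -35049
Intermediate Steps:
z = -3702 (z = -15 + 3*(-1229) = -15 - 3687 = -3702)
U(g) = 27
U(9)*(-1161) + z = 27*(-1161) - 3702 = -31347 - 3702 = -35049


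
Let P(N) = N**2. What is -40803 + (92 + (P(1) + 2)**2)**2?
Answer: -30602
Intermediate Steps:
-40803 + (92 + (P(1) + 2)**2)**2 = -40803 + (92 + (1**2 + 2)**2)**2 = -40803 + (92 + (1 + 2)**2)**2 = -40803 + (92 + 3**2)**2 = -40803 + (92 + 9)**2 = -40803 + 101**2 = -40803 + 10201 = -30602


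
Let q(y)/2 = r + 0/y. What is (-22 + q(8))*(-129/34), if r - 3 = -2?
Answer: 1290/17 ≈ 75.882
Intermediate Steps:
r = 1 (r = 3 - 2 = 1)
q(y) = 2 (q(y) = 2*(1 + 0/y) = 2*(1 + 0) = 2*1 = 2)
(-22 + q(8))*(-129/34) = (-22 + 2)*(-129/34) = -(-2580)/34 = -20*(-129/34) = 1290/17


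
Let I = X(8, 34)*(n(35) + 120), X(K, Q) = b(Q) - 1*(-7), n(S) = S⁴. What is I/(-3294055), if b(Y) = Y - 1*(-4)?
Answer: -13506705/658811 ≈ -20.502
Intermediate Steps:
b(Y) = 4 + Y (b(Y) = Y + 4 = 4 + Y)
X(K, Q) = 11 + Q (X(K, Q) = (4 + Q) - 1*(-7) = (4 + Q) + 7 = 11 + Q)
I = 67533525 (I = (11 + 34)*(35⁴ + 120) = 45*(1500625 + 120) = 45*1500745 = 67533525)
I/(-3294055) = 67533525/(-3294055) = 67533525*(-1/3294055) = -13506705/658811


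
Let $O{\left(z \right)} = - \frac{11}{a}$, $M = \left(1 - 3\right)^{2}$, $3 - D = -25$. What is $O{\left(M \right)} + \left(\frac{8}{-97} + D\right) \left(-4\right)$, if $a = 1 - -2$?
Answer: $- \frac{33563}{291} \approx -115.34$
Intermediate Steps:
$D = 28$ ($D = 3 - -25 = 3 + 25 = 28$)
$a = 3$ ($a = 1 + 2 = 3$)
$M = 4$ ($M = \left(-2\right)^{2} = 4$)
$O{\left(z \right)} = - \frac{11}{3}$
$O{\left(M \right)} + \left(\frac{8}{-97} + D\right) \left(-4\right) = - \frac{11}{3} + \left(\frac{8}{-97} + 28\right) \left(-4\right) = - \frac{11}{3} + \left(8 \left(- \frac{1}{97}\right) + 28\right) \left(-4\right) = - \frac{11}{3} + \left(- \frac{8}{97} + 28\right) \left(-4\right) = - \frac{11}{3} + \frac{2708}{97} \left(-4\right) = - \frac{11}{3} - \frac{10832}{97} = - \frac{33563}{291}$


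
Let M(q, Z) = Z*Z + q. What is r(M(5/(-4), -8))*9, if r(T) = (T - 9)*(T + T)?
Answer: 485685/8 ≈ 60711.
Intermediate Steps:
M(q, Z) = q + Z**2 (M(q, Z) = Z**2 + q = q + Z**2)
r(T) = 2*T*(-9 + T) (r(T) = (-9 + T)*(2*T) = 2*T*(-9 + T))
r(M(5/(-4), -8))*9 = (2*(5/(-4) + (-8)**2)*(-9 + (5/(-4) + (-8)**2)))*9 = (2*(5*(-1/4) + 64)*(-9 + (5*(-1/4) + 64)))*9 = (2*(-5/4 + 64)*(-9 + (-5/4 + 64)))*9 = (2*(251/4)*(-9 + 251/4))*9 = (2*(251/4)*(215/4))*9 = (53965/8)*9 = 485685/8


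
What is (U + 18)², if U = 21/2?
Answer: 3249/4 ≈ 812.25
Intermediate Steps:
U = 21/2 (U = 21*(½) = 21/2 ≈ 10.500)
(U + 18)² = (21/2 + 18)² = (57/2)² = 3249/4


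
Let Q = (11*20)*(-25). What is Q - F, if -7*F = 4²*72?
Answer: -37348/7 ≈ -5335.4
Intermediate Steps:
Q = -5500 (Q = 220*(-25) = -5500)
F = -1152/7 (F = -4²*72/7 = -16*72/7 = -⅐*1152 = -1152/7 ≈ -164.57)
Q - F = -5500 - 1*(-1152/7) = -5500 + 1152/7 = -37348/7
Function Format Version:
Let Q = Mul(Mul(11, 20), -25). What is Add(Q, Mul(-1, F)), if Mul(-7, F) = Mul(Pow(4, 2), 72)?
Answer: Rational(-37348, 7) ≈ -5335.4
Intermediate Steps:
Q = -5500 (Q = Mul(220, -25) = -5500)
F = Rational(-1152, 7) (F = Mul(Rational(-1, 7), Mul(Pow(4, 2), 72)) = Mul(Rational(-1, 7), Mul(16, 72)) = Mul(Rational(-1, 7), 1152) = Rational(-1152, 7) ≈ -164.57)
Add(Q, Mul(-1, F)) = Add(-5500, Mul(-1, Rational(-1152, 7))) = Add(-5500, Rational(1152, 7)) = Rational(-37348, 7)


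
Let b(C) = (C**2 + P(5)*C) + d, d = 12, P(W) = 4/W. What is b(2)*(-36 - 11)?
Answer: -4136/5 ≈ -827.20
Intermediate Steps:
b(C) = 12 + C**2 + 4*C/5 (b(C) = (C**2 + (4/5)*C) + 12 = (C**2 + (4*(1/5))*C) + 12 = (C**2 + 4*C/5) + 12 = 12 + C**2 + 4*C/5)
b(2)*(-36 - 11) = (12 + 2**2 + (4/5)*2)*(-36 - 11) = (12 + 4 + 8/5)*(-47) = (88/5)*(-47) = -4136/5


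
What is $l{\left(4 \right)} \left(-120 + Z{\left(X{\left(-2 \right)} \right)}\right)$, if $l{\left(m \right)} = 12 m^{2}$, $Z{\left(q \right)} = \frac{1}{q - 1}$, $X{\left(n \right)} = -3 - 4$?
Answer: $-23064$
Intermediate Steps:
$X{\left(n \right)} = -7$ ($X{\left(n \right)} = -3 - 4 = -7$)
$Z{\left(q \right)} = \frac{1}{-1 + q}$
$l{\left(4 \right)} \left(-120 + Z{\left(X{\left(-2 \right)} \right)}\right) = 12 \cdot 4^{2} \left(-120 + \frac{1}{-1 - 7}\right) = 12 \cdot 16 \left(-120 + \frac{1}{-8}\right) = 192 \left(-120 - \frac{1}{8}\right) = 192 \left(- \frac{961}{8}\right) = -23064$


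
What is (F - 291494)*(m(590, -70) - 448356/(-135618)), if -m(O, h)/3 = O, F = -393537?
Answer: 27355057950104/22603 ≈ 1.2102e+9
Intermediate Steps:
m(O, h) = -3*O
(F - 291494)*(m(590, -70) - 448356/(-135618)) = (-393537 - 291494)*(-3*590 - 448356/(-135618)) = -685031*(-1770 - 448356*(-1/135618)) = -685031*(-1770 + 74726/22603) = -685031*(-39932584/22603) = 27355057950104/22603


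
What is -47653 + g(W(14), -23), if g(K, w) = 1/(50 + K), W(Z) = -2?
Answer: -2287343/48 ≈ -47653.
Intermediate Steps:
-47653 + g(W(14), -23) = -47653 + 1/(50 - 2) = -47653 + 1/48 = -2287343/48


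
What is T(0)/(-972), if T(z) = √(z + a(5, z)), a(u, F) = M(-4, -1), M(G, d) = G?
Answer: -I/486 ≈ -0.0020576*I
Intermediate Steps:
a(u, F) = -4
T(z) = √(-4 + z) (T(z) = √(z - 4) = √(-4 + z))
T(0)/(-972) = √(-4 + 0)/(-972) = √(-4)*(-1/972) = (2*I)*(-1/972) = -I/486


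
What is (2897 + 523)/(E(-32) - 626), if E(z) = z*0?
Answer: -1710/313 ≈ -5.4633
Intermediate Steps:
E(z) = 0
(2897 + 523)/(E(-32) - 626) = (2897 + 523)/(0 - 626) = 3420/(-626) = 3420*(-1/626) = -1710/313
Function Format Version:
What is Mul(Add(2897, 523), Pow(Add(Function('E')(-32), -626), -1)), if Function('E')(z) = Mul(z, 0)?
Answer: Rational(-1710, 313) ≈ -5.4633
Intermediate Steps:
Function('E')(z) = 0
Mul(Add(2897, 523), Pow(Add(Function('E')(-32), -626), -1)) = Mul(Add(2897, 523), Pow(Add(0, -626), -1)) = Mul(3420, Pow(-626, -1)) = Mul(3420, Rational(-1, 626)) = Rational(-1710, 313)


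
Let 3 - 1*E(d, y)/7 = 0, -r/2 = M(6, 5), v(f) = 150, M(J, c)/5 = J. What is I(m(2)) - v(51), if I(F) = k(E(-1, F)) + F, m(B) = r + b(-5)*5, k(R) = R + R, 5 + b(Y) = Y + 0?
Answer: -218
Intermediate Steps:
M(J, c) = 5*J
r = -60 (r = -10*6 = -2*30 = -60)
b(Y) = -5 + Y (b(Y) = -5 + (Y + 0) = -5 + Y)
E(d, y) = 21 (E(d, y) = 21 - 7*0 = 21 + 0 = 21)
k(R) = 2*R
m(B) = -110 (m(B) = -60 + (-5 - 5)*5 = -60 - 10*5 = -60 - 50 = -110)
I(F) = 42 + F (I(F) = 2*21 + F = 42 + F)
I(m(2)) - v(51) = (42 - 110) - 1*150 = -68 - 150 = -218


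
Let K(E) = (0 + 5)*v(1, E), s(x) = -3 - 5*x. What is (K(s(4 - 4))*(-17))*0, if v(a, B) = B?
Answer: 0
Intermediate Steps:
K(E) = 5*E (K(E) = (0 + 5)*E = 5*E)
(K(s(4 - 4))*(-17))*0 = ((5*(-3 - 5*(4 - 4)))*(-17))*0 = ((5*(-3 - 5*0))*(-17))*0 = ((5*(-3 + 0))*(-17))*0 = ((5*(-3))*(-17))*0 = -15*(-17)*0 = 255*0 = 0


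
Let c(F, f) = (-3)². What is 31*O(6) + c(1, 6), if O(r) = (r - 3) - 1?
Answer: 71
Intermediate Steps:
c(F, f) = 9
O(r) = -4 + r (O(r) = (-3 + r) - 1 = -4 + r)
31*O(6) + c(1, 6) = 31*(-4 + 6) + 9 = 31*2 + 9 = 62 + 9 = 71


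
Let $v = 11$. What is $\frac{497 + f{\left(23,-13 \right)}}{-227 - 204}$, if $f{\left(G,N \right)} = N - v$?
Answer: $- \frac{473}{431} \approx -1.0974$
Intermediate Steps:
$f{\left(G,N \right)} = -11 + N$ ($f{\left(G,N \right)} = N - 11 = -11 + N$)
$\frac{497 + f{\left(23,-13 \right)}}{-227 - 204} = \frac{497 - 24}{-227 - 204} = \frac{497 - 24}{-431} = 473 \left(- \frac{1}{431}\right) = - \frac{473}{431}$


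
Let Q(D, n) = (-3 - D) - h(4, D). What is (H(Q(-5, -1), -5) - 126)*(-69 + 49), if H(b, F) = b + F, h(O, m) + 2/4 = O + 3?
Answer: 2710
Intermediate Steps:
h(O, m) = 5/2 + O (h(O, m) = -1/2 + (O + 3) = -1/2 + (3 + O) = 5/2 + O)
Q(D, n) = -19/2 - D (Q(D, n) = (-3 - D) - (5/2 + 4) = (-3 - D) - 1*13/2 = (-3 - D) - 13/2 = -19/2 - D)
H(b, F) = F + b
(H(Q(-5, -1), -5) - 126)*(-69 + 49) = ((-5 + (-19/2 - 1*(-5))) - 126)*(-69 + 49) = ((-5 + (-19/2 + 5)) - 126)*(-20) = ((-5 - 9/2) - 126)*(-20) = (-19/2 - 126)*(-20) = -271/2*(-20) = 2710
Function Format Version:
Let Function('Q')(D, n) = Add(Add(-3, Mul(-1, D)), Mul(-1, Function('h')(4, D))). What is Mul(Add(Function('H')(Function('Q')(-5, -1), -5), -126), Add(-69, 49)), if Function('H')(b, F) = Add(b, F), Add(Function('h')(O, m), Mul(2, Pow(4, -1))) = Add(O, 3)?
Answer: 2710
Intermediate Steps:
Function('h')(O, m) = Add(Rational(5, 2), O) (Function('h')(O, m) = Add(Rational(-1, 2), Add(O, 3)) = Add(Rational(-1, 2), Add(3, O)) = Add(Rational(5, 2), O))
Function('Q')(D, n) = Add(Rational(-19, 2), Mul(-1, D)) (Function('Q')(D, n) = Add(Add(-3, Mul(-1, D)), Mul(-1, Add(Rational(5, 2), 4))) = Add(Add(-3, Mul(-1, D)), Mul(-1, Rational(13, 2))) = Add(Add(-3, Mul(-1, D)), Rational(-13, 2)) = Add(Rational(-19, 2), Mul(-1, D)))
Function('H')(b, F) = Add(F, b)
Mul(Add(Function('H')(Function('Q')(-5, -1), -5), -126), Add(-69, 49)) = Mul(Add(Add(-5, Add(Rational(-19, 2), Mul(-1, -5))), -126), Add(-69, 49)) = Mul(Add(Add(-5, Add(Rational(-19, 2), 5)), -126), -20) = Mul(Add(Add(-5, Rational(-9, 2)), -126), -20) = Mul(Add(Rational(-19, 2), -126), -20) = Mul(Rational(-271, 2), -20) = 2710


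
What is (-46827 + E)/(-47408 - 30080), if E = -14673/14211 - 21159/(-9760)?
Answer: 2164905816217/3582512002560 ≈ 0.60430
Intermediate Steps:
E = 52494023/46233120 (E = -14673*1/14211 - 21159*(-1/9760) = -4891/4737 + 21159/9760 = 52494023/46233120 ≈ 1.1354)
(-46827 + E)/(-47408 - 30080) = (-46827 + 52494023/46233120)/(-47408 - 30080) = -2164905816217/46233120/(-77488) = -2164905816217/46233120*(-1/77488) = 2164905816217/3582512002560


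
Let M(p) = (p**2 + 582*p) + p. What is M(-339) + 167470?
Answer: 84754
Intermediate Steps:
M(p) = p**2 + 583*p
M(-339) + 167470 = -339*(583 - 339) + 167470 = -339*244 + 167470 = -82716 + 167470 = 84754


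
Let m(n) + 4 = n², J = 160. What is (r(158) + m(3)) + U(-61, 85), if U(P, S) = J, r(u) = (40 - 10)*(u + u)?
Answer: 9645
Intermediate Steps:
r(u) = 60*u (r(u) = 30*(2*u) = 60*u)
U(P, S) = 160
m(n) = -4 + n²
(r(158) + m(3)) + U(-61, 85) = (60*158 + (-4 + 3²)) + 160 = (9480 + (-4 + 9)) + 160 = (9480 + 5) + 160 = 9485 + 160 = 9645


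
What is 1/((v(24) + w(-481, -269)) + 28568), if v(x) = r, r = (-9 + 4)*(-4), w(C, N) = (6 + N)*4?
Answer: 1/27536 ≈ 3.6316e-5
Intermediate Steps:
w(C, N) = 24 + 4*N
r = 20 (r = -5*(-4) = 20)
v(x) = 20
1/((v(24) + w(-481, -269)) + 28568) = 1/((20 + (24 + 4*(-269))) + 28568) = 1/((20 + (24 - 1076)) + 28568) = 1/((20 - 1052) + 28568) = 1/(-1032 + 28568) = 1/27536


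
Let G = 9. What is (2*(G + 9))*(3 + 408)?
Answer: 14796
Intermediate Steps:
(2*(G + 9))*(3 + 408) = (2*(9 + 9))*(3 + 408) = (2*18)*411 = 36*411 = 14796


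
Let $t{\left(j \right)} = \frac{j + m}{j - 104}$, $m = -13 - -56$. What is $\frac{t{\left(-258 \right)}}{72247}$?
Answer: $\frac{215}{26153414} \approx 8.2207 \cdot 10^{-6}$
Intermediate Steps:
$m = 43$ ($m = -13 + 56 = 43$)
$t{\left(j \right)} = \frac{43 + j}{-104 + j}$ ($t{\left(j \right)} = \frac{j + 43}{j - 104} = \frac{43 + j}{-104 + j}$)
$\frac{t{\left(-258 \right)}}{72247} = \frac{\frac{1}{-104 - 258} \left(43 - 258\right)}{72247} = \frac{1}{-362} \left(-215\right) \frac{1}{72247} = \left(- \frac{1}{362}\right) \left(-215\right) \frac{1}{72247} = \frac{215}{362} \cdot \frac{1}{72247} = \frac{215}{26153414}$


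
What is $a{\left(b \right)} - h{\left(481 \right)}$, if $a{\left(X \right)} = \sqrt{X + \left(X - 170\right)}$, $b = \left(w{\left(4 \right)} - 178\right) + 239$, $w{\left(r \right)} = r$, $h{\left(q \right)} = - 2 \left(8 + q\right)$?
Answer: $978 + 2 i \sqrt{10} \approx 978.0 + 6.3246 i$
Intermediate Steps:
$h{\left(q \right)} = -16 - 2 q$
$b = 65$ ($b = \left(4 - 178\right) + 239 = -174 + 239 = 65$)
$a{\left(X \right)} = \sqrt{-170 + 2 X}$ ($a{\left(X \right)} = \sqrt{X + \left(X - 170\right)} = \sqrt{X + \left(-170 + X\right)} = \sqrt{-170 + 2 X}$)
$a{\left(b \right)} - h{\left(481 \right)} = \sqrt{-170 + 2 \cdot 65} - \left(-16 - 962\right) = \sqrt{-170 + 130} - \left(-16 - 962\right) = \sqrt{-40} - -978 = 2 i \sqrt{10} + 978 = 978 + 2 i \sqrt{10}$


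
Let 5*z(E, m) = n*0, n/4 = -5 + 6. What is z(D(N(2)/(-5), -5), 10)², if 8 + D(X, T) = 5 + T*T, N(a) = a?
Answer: 0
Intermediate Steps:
n = 4 (n = 4*(-5 + 6) = 4*1 = 4)
D(X, T) = -3 + T² (D(X, T) = -8 + (5 + T*T) = -8 + (5 + T²) = -3 + T²)
z(E, m) = 0 (z(E, m) = (4*0)/5 = (⅕)*0 = 0)
z(D(N(2)/(-5), -5), 10)² = 0² = 0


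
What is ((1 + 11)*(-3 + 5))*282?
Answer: 6768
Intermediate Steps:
((1 + 11)*(-3 + 5))*282 = (12*2)*282 = 24*282 = 6768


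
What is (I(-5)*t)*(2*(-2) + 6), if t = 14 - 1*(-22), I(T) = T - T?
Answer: 0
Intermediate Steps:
I(T) = 0
t = 36 (t = 14 + 22 = 36)
(I(-5)*t)*(2*(-2) + 6) = (0*36)*(2*(-2) + 6) = 0*(-4 + 6) = 0*2 = 0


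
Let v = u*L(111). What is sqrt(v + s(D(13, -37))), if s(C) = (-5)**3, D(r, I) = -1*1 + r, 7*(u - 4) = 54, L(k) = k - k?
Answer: 5*I*sqrt(5) ≈ 11.18*I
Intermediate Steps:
L(k) = 0
u = 82/7 (u = 4 + (1/7)*54 = 4 + 54/7 = 82/7 ≈ 11.714)
D(r, I) = -1 + r
v = 0 (v = (82/7)*0 = 0)
s(C) = -125
sqrt(v + s(D(13, -37))) = sqrt(0 - 125) = sqrt(-125) = 5*I*sqrt(5)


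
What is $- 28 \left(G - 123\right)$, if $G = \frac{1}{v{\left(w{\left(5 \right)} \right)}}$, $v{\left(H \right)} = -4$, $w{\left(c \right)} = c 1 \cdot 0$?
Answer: $3451$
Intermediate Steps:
$w{\left(c \right)} = 0$ ($w{\left(c \right)} = c 0 = 0$)
$G = - \frac{1}{4}$ ($G = \frac{1}{-4} = - \frac{1}{4} \approx -0.25$)
$- 28 \left(G - 123\right) = - 28 \left(- \frac{1}{4} - 123\right) = \left(-28\right) \left(- \frac{493}{4}\right) = 3451$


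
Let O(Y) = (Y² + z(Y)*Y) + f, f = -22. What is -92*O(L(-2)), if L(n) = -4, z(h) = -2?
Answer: -184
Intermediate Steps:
O(Y) = -22 + Y² - 2*Y (O(Y) = (Y² - 2*Y) - 22 = -22 + Y² - 2*Y)
-92*O(L(-2)) = -92*(-22 + (-4)² - 2*(-4)) = -92*(-22 + 16 + 8) = -92*2 = -184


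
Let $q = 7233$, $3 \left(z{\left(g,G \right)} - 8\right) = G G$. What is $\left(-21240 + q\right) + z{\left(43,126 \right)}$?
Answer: $-8707$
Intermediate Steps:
$z{\left(g,G \right)} = 8 + \frac{G^{2}}{3}$ ($z{\left(g,G \right)} = 8 + \frac{G G}{3} = 8 + \frac{G^{2}}{3}$)
$\left(-21240 + q\right) + z{\left(43,126 \right)} = \left(-21240 + 7233\right) + \left(8 + \frac{126^{2}}{3}\right) = -14007 + \left(8 + \frac{1}{3} \cdot 15876\right) = -14007 + \left(8 + 5292\right) = -14007 + 5300 = -8707$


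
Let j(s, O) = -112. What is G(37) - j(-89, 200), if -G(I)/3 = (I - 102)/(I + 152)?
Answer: 7121/63 ≈ 113.03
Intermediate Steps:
G(I) = -3*(-102 + I)/(152 + I) (G(I) = -3*(I - 102)/(I + 152) = -3*(-102 + I)/(152 + I))
G(37) - j(-89, 200) = 3*(102 - 1*37)/(152 + 37) - 1*(-112) = 3*(102 - 37)/189 + 112 = 3*(1/189)*65 + 112 = 65/63 + 112 = 7121/63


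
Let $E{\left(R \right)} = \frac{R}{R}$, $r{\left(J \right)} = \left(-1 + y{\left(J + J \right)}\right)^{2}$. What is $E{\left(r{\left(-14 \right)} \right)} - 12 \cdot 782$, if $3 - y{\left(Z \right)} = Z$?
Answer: $-9383$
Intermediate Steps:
$y{\left(Z \right)} = 3 - Z$
$r{\left(J \right)} = \left(2 - 2 J\right)^{2}$ ($r{\left(J \right)} = \left(-1 - \left(-3 + 2 J\right)\right)^{2} = \left(2 - 2 J\right)^{2}$)
$E{\left(R \right)} = 1$
$E{\left(r{\left(-14 \right)} \right)} - 12 \cdot 782 = 1 - 12 \cdot 782 = 1 - 9384 = -9383$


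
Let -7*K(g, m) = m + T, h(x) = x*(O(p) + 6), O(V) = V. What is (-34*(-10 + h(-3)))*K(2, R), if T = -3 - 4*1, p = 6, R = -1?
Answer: 12512/7 ≈ 1787.4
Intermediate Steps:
T = -7 (T = -3 - 4 = -7)
h(x) = 12*x (h(x) = x*(6 + 6) = x*12 = 12*x)
K(g, m) = 1 - m/7 (K(g, m) = -(m - 7)/7 = -(-7 + m)/7 = 1 - m/7)
(-34*(-10 + h(-3)))*K(2, R) = (-34*(-10 + 12*(-3)))*(1 - ⅐*(-1)) = (-34*(-10 - 36))*(1 + ⅐) = -34*(-46)*(8/7) = 1564*(8/7) = 12512/7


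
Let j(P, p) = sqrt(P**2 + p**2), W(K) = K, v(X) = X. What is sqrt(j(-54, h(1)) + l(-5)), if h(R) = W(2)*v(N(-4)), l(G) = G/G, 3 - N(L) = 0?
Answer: sqrt(1 + 6*sqrt(82)) ≈ 7.4386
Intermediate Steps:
N(L) = 3 (N(L) = 3 - 1*0 = 3 + 0 = 3)
l(G) = 1
h(R) = 6 (h(R) = 2*3 = 6)
sqrt(j(-54, h(1)) + l(-5)) = sqrt(sqrt((-54)**2 + 6**2) + 1) = sqrt(sqrt(2916 + 36) + 1) = sqrt(sqrt(2952) + 1) = sqrt(6*sqrt(82) + 1) = sqrt(1 + 6*sqrt(82))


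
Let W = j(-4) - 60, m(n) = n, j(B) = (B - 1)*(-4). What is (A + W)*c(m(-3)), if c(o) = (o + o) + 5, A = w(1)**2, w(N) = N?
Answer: 39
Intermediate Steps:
j(B) = 4 - 4*B (j(B) = (-1 + B)*(-4) = 4 - 4*B)
A = 1 (A = 1**2 = 1)
W = -40 (W = (4 - 4*(-4)) - 60 = (4 + 16) - 60 = 20 - 60 = -40)
c(o) = 5 + 2*o (c(o) = 2*o + 5 = 5 + 2*o)
(A + W)*c(m(-3)) = (1 - 40)*(5 + 2*(-3)) = -39*(5 - 6) = -39*(-1) = 39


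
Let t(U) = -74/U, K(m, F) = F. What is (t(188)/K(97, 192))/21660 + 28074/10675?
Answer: 2194935740269/834613516800 ≈ 2.6299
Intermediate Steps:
(t(188)/K(97, 192))/21660 + 28074/10675 = (-74/188/192)/21660 + 28074/10675 = (-74*1/188*(1/192))*(1/21660) + 28074*(1/10675) = -37/94*1/192*(1/21660) + 28074/10675 = -37/18048*1/21660 + 28074/10675 = -37/390919680 + 28074/10675 = 2194935740269/834613516800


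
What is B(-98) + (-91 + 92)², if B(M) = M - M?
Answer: 1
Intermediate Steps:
B(M) = 0
B(-98) + (-91 + 92)² = 0 + (-91 + 92)² = 0 + 1² = 0 + 1 = 1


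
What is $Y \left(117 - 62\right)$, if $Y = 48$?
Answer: $2640$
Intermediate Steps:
$Y \left(117 - 62\right) = 48 \left(117 - 62\right) = 48 \cdot 55 = 2640$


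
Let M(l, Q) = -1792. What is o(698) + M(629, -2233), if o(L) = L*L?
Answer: 485412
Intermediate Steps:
o(L) = L²
o(698) + M(629, -2233) = 698² - 1792 = 487204 - 1792 = 485412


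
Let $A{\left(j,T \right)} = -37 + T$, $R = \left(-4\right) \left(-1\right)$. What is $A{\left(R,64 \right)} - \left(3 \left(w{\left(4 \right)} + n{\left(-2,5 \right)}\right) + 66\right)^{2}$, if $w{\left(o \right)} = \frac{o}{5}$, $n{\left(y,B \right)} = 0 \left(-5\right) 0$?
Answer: $- \frac{116289}{25} \approx -4651.6$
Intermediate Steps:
$n{\left(y,B \right)} = 0$ ($n{\left(y,B \right)} = 0 \cdot 0 = 0$)
$w{\left(o \right)} = \frac{o}{5}$ ($w{\left(o \right)} = o \frac{1}{5} = \frac{o}{5}$)
$R = 4$
$A{\left(R,64 \right)} - \left(3 \left(w{\left(4 \right)} + n{\left(-2,5 \right)}\right) + 66\right)^{2} = \left(-37 + 64\right) - \left(3 \left(\frac{1}{5} \cdot 4 + 0\right) + 66\right)^{2} = 27 - \left(3 \left(\frac{4}{5} + 0\right) + 66\right)^{2} = 27 - \left(3 \cdot \frac{4}{5} + 66\right)^{2} = 27 - \left(\frac{12}{5} + 66\right)^{2} = 27 - \left(\frac{342}{5}\right)^{2} = 27 - \frac{116964}{25} = - \frac{116289}{25}$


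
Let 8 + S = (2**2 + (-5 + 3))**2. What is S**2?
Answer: 16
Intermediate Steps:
S = -4 (S = -8 + (2**2 + (-5 + 3))**2 = -8 + (4 - 2)**2 = -8 + 2**2 = -8 + 4 = -4)
S**2 = (-4)**2 = 16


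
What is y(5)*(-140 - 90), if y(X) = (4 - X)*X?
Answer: 1150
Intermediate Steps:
y(X) = X*(4 - X)
y(5)*(-140 - 90) = (5*(4 - 1*5))*(-140 - 90) = (5*(4 - 5))*(-230) = (5*(-1))*(-230) = -5*(-230) = 1150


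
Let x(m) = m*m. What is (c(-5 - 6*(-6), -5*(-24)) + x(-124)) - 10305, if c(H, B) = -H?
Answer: 5040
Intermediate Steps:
x(m) = m²
(c(-5 - 6*(-6), -5*(-24)) + x(-124)) - 10305 = (-(-5 - 6*(-6)) + (-124)²) - 10305 = (-(-5 + 36) + 15376) - 10305 = (-1*31 + 15376) - 10305 = (-31 + 15376) - 10305 = 15345 - 10305 = 5040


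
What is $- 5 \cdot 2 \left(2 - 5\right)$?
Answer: $30$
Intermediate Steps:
$- 5 \cdot 2 \left(2 - 5\right) = - 5 \cdot 2 \left(-3\right) = \left(-5\right) \left(-6\right) = 30$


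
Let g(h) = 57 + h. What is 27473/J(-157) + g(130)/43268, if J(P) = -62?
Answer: -594345085/1341308 ≈ -443.11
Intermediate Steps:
27473/J(-157) + g(130)/43268 = 27473/(-62) + (57 + 130)/43268 = 27473*(-1/62) + 187*(1/43268) = -27473/62 + 187/43268 = -594345085/1341308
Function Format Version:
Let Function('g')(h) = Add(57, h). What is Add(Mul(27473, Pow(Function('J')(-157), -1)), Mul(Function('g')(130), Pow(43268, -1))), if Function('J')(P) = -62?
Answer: Rational(-594345085, 1341308) ≈ -443.11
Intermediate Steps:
Add(Mul(27473, Pow(Function('J')(-157), -1)), Mul(Function('g')(130), Pow(43268, -1))) = Add(Mul(27473, Pow(-62, -1)), Mul(Add(57, 130), Pow(43268, -1))) = Add(Mul(27473, Rational(-1, 62)), Mul(187, Rational(1, 43268))) = Add(Rational(-27473, 62), Rational(187, 43268)) = Rational(-594345085, 1341308)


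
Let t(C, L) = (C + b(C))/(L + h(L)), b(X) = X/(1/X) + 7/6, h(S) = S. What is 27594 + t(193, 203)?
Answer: 67443643/2436 ≈ 27686.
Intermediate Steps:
b(X) = 7/6 + X² (b(X) = X*X + 7*(⅙) = X² + 7/6 = 7/6 + X²)
t(C, L) = (7/6 + C + C²)/(2*L) (t(C, L) = (C + (7/6 + C²))/(L + L) = (7/6 + C + C²)/((2*L)) = (7/6 + C + C²)*(1/(2*L)) = (7/6 + C + C²)/(2*L))
27594 + t(193, 203) = 27594 + (1/12)*(7 + 6*193 + 6*193²)/203 = 27594 + (1/12)*(1/203)*(7 + 1158 + 6*37249) = 27594 + (1/12)*(1/203)*(7 + 1158 + 223494) = 27594 + (1/12)*(1/203)*224659 = 27594 + 224659/2436 = 67443643/2436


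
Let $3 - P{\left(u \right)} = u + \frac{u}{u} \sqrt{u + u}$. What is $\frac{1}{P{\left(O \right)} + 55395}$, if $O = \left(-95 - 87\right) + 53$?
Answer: $\frac{18509}{1027749329} + \frac{i \sqrt{258}}{3083247987} \approx 1.8009 \cdot 10^{-5} + 5.2096 \cdot 10^{-9} i$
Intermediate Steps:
$O = -129$ ($O = -182 + 53 = -129$)
$P{\left(u \right)} = 3 - u - \sqrt{2} \sqrt{u}$ ($P{\left(u \right)} = 3 - \left(u + \frac{u}{u} \sqrt{u + u}\right) = 3 - \left(u + 1 \sqrt{2 u}\right) = 3 - \left(u + 1 \sqrt{2} \sqrt{u}\right) = 3 - \left(u + \sqrt{2} \sqrt{u}\right) = 3 - u - \sqrt{2} \sqrt{u}$)
$\frac{1}{P{\left(O \right)} + 55395} = \frac{1}{\left(3 - -129 - \sqrt{2} \sqrt{-129}\right) + 55395} = \frac{1}{\left(3 + 129 - \sqrt{2} i \sqrt{129}\right) + 55395} = \frac{1}{\left(3 + 129 - i \sqrt{258}\right) + 55395} = \frac{1}{\left(132 - i \sqrt{258}\right) + 55395} = \frac{1}{55527 - i \sqrt{258}}$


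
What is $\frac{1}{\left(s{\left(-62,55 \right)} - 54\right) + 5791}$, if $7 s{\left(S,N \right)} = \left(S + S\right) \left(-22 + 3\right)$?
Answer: $\frac{7}{42515} \approx 0.00016465$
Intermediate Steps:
$s{\left(S,N \right)} = - \frac{38 S}{7}$ ($s{\left(S,N \right)} = \frac{\left(S + S\right) \left(-22 + 3\right)}{7} = \frac{2 S \left(-19\right)}{7} = \frac{\left(-38\right) S}{7} = - \frac{38 S}{7}$)
$\frac{1}{\left(s{\left(-62,55 \right)} - 54\right) + 5791} = \frac{1}{\left(\left(- \frac{38}{7}\right) \left(-62\right) - 54\right) + 5791} = \frac{1}{\left(\frac{2356}{7} - 54\right) + 5791} = \frac{1}{\frac{1978}{7} + 5791} = \frac{1}{\frac{42515}{7}} = \frac{7}{42515}$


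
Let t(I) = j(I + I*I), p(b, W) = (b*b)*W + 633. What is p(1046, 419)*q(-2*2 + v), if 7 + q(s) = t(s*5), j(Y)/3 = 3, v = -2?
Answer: 916870474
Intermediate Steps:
p(b, W) = 633 + W*b**2 (p(b, W) = b**2*W + 633 = W*b**2 + 633 = 633 + W*b**2)
j(Y) = 9 (j(Y) = 3*3 = 9)
t(I) = 9
q(s) = 2 (q(s) = -7 + 9 = 2)
p(1046, 419)*q(-2*2 + v) = (633 + 419*1046**2)*2 = (633 + 419*1094116)*2 = (633 + 458434604)*2 = 458435237*2 = 916870474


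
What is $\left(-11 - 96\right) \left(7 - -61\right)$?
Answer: $-7276$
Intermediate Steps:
$\left(-11 - 96\right) \left(7 - -61\right) = - 107 \left(7 + 61\right) = \left(-107\right) 68 = -7276$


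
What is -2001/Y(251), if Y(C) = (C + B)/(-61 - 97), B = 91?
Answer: 52693/57 ≈ 924.44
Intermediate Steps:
Y(C) = -91/158 - C/158 (Y(C) = (C + 91)/(-61 - 97) = (91 + C)/(-158) = (91 + C)*(-1/158) = -91/158 - C/158)
-2001/Y(251) = -2001/(-91/158 - 1/158*251) = -2001/(-91/158 - 251/158) = -2001/(-171/79) = -2001*(-79/171) = 52693/57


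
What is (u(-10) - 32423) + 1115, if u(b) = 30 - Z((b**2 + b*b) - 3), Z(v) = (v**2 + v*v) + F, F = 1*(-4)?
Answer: -108892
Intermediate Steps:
F = -4
Z(v) = -4 + 2*v**2 (Z(v) = (v**2 + v*v) - 4 = (v**2 + v**2) - 4 = 2*v**2 - 4 = -4 + 2*v**2)
u(b) = 34 - 2*(-3 + 2*b**2)**2 (u(b) = 30 - (-4 + 2*((b**2 + b*b) - 3)**2) = 30 - (-4 + 2*((b**2 + b**2) - 3)**2) = 30 - (-4 + 2*(2*b**2 - 3)**2) = 30 - (-4 + 2*(-3 + 2*b**2)**2) = 30 + (4 - 2*(-3 + 2*b**2)**2) = 34 - 2*(-3 + 2*b**2)**2)
(u(-10) - 32423) + 1115 = ((34 - 2*(-3 + 2*(-10)**2)**2) - 32423) + 1115 = ((34 - 2*(-3 + 2*100)**2) - 32423) + 1115 = ((34 - 2*(-3 + 200)**2) - 32423) + 1115 = ((34 - 2*197**2) - 32423) + 1115 = ((34 - 2*38809) - 32423) + 1115 = ((34 - 77618) - 32423) + 1115 = (-77584 - 32423) + 1115 = -110007 + 1115 = -108892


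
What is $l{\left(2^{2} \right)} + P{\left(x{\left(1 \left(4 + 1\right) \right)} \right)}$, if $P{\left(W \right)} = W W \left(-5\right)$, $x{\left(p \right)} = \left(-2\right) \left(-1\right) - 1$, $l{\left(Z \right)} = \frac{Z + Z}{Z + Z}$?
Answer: $-4$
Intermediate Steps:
$l{\left(Z \right)} = 1$ ($l{\left(Z \right)} = \frac{2 Z}{2 Z} = 2 Z \frac{1}{2 Z} = 1$)
$x{\left(p \right)} = 1$ ($x{\left(p \right)} = 2 - 1 = 1$)
$P{\left(W \right)} = - 5 W^{2}$ ($P{\left(W \right)} = W^{2} \left(-5\right) = - 5 W^{2}$)
$l{\left(2^{2} \right)} + P{\left(x{\left(1 \left(4 + 1\right) \right)} \right)} = 1 - 5 \cdot 1^{2} = 1 - 5 = -4$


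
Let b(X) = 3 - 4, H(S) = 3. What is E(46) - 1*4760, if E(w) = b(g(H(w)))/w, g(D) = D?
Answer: -218961/46 ≈ -4760.0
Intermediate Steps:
b(X) = -1
E(w) = -1/w
E(46) - 1*4760 = -1/46 - 1*4760 = -1*1/46 - 4760 = -1/46 - 4760 = -218961/46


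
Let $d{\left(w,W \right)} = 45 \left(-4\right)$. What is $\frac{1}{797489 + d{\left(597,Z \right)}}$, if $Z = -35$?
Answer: $\frac{1}{797309} \approx 1.2542 \cdot 10^{-6}$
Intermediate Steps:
$d{\left(w,W \right)} = -180$
$\frac{1}{797489 + d{\left(597,Z \right)}} = \frac{1}{797489 - 180} = \frac{1}{797309}$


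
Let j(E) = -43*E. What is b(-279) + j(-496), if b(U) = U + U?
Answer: 20770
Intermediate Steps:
b(U) = 2*U
b(-279) + j(-496) = 2*(-279) - 43*(-496) = -558 + 21328 = 20770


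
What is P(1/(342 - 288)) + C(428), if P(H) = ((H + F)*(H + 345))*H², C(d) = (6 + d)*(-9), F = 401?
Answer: -32809482431/8503056 ≈ -3858.6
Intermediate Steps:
C(d) = -54 - 9*d
P(H) = H²*(345 + H)*(401 + H) (P(H) = ((H + 401)*(H + 345))*H² = ((401 + H)*(345 + H))*H² = ((345 + H)*(401 + H))*H² = H²*(345 + H)*(401 + H))
P(1/(342 - 288)) + C(428) = (1/(342 - 288))²*(138345 + (1/(342 - 288))² + 746/(342 - 288)) + (-54 - 9*428) = (1/54)²*(138345 + (1/54)² + 746/54) + (-54 - 3852) = (1/54)²*(138345 + (1/54)² + 746*(1/54)) - 3906 = (138345 + 1/2916 + 373/27)/2916 - 3906 = (1/2916)*(403454305/2916) - 3906 = 403454305/8503056 - 3906 = -32809482431/8503056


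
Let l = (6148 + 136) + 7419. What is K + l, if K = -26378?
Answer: -12675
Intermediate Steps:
l = 13703 (l = 6284 + 7419 = 13703)
K + l = -26378 + 13703 = -12675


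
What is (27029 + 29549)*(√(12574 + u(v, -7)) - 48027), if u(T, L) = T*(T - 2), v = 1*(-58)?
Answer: -2717271606 + 56578*√16054 ≈ -2.7101e+9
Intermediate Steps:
v = -58
u(T, L) = T*(-2 + T)
(27029 + 29549)*(√(12574 + u(v, -7)) - 48027) = (27029 + 29549)*(√(12574 - 58*(-2 - 58)) - 48027) = 56578*(√(12574 - 58*(-60)) - 48027) = 56578*(√(12574 + 3480) - 48027) = 56578*(√16054 - 48027) = 56578*(-48027 + √16054) = -2717271606 + 56578*√16054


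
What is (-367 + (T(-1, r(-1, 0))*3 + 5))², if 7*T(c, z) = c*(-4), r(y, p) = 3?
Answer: 6360484/49 ≈ 1.2981e+5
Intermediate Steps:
T(c, z) = -4*c/7 (T(c, z) = (c*(-4))/7 = (-4*c)/7 = -4*c/7)
(-367 + (T(-1, r(-1, 0))*3 + 5))² = (-367 + (-4/7*(-1)*3 + 5))² = (-367 + ((4/7)*3 + 5))² = (-367 + (12/7 + 5))² = (-367 + 47/7)² = (-2522/7)² = 6360484/49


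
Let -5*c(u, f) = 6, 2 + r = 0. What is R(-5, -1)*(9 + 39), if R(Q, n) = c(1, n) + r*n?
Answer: 192/5 ≈ 38.400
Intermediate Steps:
r = -2 (r = -2 + 0 = -2)
c(u, f) = -6/5 (c(u, f) = -1/5*6 = -6/5)
R(Q, n) = -6/5 - 2*n
R(-5, -1)*(9 + 39) = (-6/5 - 2*(-1))*(9 + 39) = (-6/5 + 2)*48 = (4/5)*48 = 192/5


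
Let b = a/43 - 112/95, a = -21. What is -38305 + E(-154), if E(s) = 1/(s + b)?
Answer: -24358191890/635901 ≈ -38305.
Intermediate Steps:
b = -6811/4085 (b = -21/43 - 112/95 = -6811/4085 ≈ -1.6673)
E(s) = 1/(-6811/4085 + s) (E(s) = 1/(s - 6811/4085) = 1/(-6811/4085 + s))
-38305 + E(-154) = -38305 + 4085/(-6811 + 4085*(-154)) = -38305 + 4085/(-6811 - 629090) = -38305 + 4085/(-635901) = -38305 + 4085*(-1/635901) = -38305 - 4085/635901 = -24358191890/635901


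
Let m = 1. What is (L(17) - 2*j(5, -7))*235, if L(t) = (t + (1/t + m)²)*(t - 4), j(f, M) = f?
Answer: 15319885/289 ≈ 53010.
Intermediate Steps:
L(t) = (-4 + t)*(t + (1 + 1/t)²) (L(t) = (t + (1/t + 1)²)*(t - 4) = (t + (1 + 1/t)²)*(-4 + t) = (-4 + t)*(t + (1 + 1/t)²))
(L(17) - 2*j(5, -7))*235 = ((-2 + 17² - 7/17 - 4/17² - 3*17) - 2*5)*235 = ((-2 + 289 - 7*1/17 - 4*1/289 - 51) - 10)*235 = ((-2 + 289 - 7/17 - 4/289 - 51) - 10)*235 = (68081/289 - 10)*235 = (65191/289)*235 = 15319885/289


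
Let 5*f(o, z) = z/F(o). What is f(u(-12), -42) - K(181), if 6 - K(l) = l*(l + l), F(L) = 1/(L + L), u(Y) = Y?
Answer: 328588/5 ≈ 65718.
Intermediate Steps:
F(L) = 1/(2*L)
K(l) = 6 - 2*l**2 (K(l) = 6 - l*(l + l) = 6 - l*2*l = 6 - 2*l**2)
f(o, z) = 2*o*z/5 (f(o, z) = (z/((1/(2*o))))/5 = (z*(2*o))/5 = (2*o*z)/5 = 2*o*z/5)
f(u(-12), -42) - K(181) = (2/5)*(-12)*(-42) - (6 - 2*181**2) = 1008/5 - (6 - 2*32761) = 1008/5 - (6 - 65522) = 1008/5 - 1*(-65516) = 1008/5 + 65516 = 328588/5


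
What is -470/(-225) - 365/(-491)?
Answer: 62579/22095 ≈ 2.8323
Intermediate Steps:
-470/(-225) - 365/(-491) = -470*(-1/225) - 365*(-1/491) = 94/45 + 365/491 = 62579/22095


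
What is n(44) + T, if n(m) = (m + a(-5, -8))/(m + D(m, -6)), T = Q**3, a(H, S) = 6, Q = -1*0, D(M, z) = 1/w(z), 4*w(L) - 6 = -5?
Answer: 25/24 ≈ 1.0417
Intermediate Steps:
w(L) = 1/4 (w(L) = 3/2 + (1/4)*(-5) = 3/2 - 5/4 = 1/4)
D(M, z) = 4 (D(M, z) = 1/(1/4) = 1*4 = 4)
Q = 0
T = 0 (T = 0**3 = 0)
n(m) = (6 + m)/(4 + m) (n(m) = (m + 6)/(m + 4) = (6 + m)/(4 + m))
n(44) + T = (6 + 44)/(4 + 44) + 0 = 50/48 + 0 = (1/48)*50 + 0 = 25/24 + 0 = 25/24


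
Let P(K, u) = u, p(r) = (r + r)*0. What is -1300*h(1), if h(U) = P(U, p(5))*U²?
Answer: 0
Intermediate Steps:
p(r) = 0 (p(r) = (2*r)*0 = 0)
h(U) = 0 (h(U) = 0*U² = 0)
-1300*h(1) = -1300*0 = 0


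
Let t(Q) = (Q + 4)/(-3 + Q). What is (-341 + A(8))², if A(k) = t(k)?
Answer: 2866249/25 ≈ 1.1465e+5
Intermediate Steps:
t(Q) = (4 + Q)/(-3 + Q)
A(k) = (4 + k)/(-3 + k)
(-341 + A(8))² = (-341 + (4 + 8)/(-3 + 8))² = (-341 + 12/5)² = (-1693/5)² = 2866249/25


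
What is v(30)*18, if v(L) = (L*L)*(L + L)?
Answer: 972000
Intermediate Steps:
v(L) = 2*L³ (v(L) = L²*(2*L) = 2*L³)
v(30)*18 = (2*30³)*18 = (2*27000)*18 = 54000*18 = 972000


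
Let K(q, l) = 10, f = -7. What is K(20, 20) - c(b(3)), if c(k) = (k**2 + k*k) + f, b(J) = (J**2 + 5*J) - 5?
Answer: -705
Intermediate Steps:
b(J) = -5 + J**2 + 5*J
c(k) = -7 + 2*k**2 (c(k) = (k**2 + k*k) - 7 = (k**2 + k**2) - 7 = 2*k**2 - 7 = -7 + 2*k**2)
K(20, 20) - c(b(3)) = 10 - (-7 + 2*(-5 + 3**2 + 5*3)**2) = 10 - (-7 + 2*(-5 + 9 + 15)**2) = 10 - (-7 + 2*19**2) = 10 - (-7 + 2*361) = 10 - (-7 + 722) = 10 - 1*715 = 10 - 715 = -705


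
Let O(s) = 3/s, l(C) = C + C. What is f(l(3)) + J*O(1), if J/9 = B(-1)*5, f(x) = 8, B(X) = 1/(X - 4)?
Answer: -19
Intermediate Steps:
B(X) = 1/(-4 + X)
l(C) = 2*C
J = -9 (J = 9*(5/(-4 - 1)) = 9*(5/(-5)) = 9*(-⅕*5) = 9*(-1) = -9)
f(l(3)) + J*O(1) = 8 - 27/1 = 8 - 27 = -19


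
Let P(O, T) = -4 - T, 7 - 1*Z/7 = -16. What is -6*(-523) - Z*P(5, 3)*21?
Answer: 26805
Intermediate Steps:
Z = 161 (Z = 49 - 7*(-16) = 49 + 112 = 161)
-6*(-523) - Z*P(5, 3)*21 = -6*(-523) - 161*(-4 - 1*3)*21 = 3138 - 161*(-4 - 3)*21 = 3138 - 161*(-7)*21 = 3138 - (-1127)*21 = 3138 - 1*(-23667) = 3138 + 23667 = 26805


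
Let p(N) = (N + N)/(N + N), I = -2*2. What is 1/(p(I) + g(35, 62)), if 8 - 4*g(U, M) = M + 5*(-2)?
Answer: -1/10 ≈ -0.10000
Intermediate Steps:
I = -4
g(U, M) = 9/2 - M/4 (g(U, M) = 2 - (M + 5*(-2))/4 = 2 - (M - 10)/4 = 2 - (-10 + M)/4 = 2 + (5/2 - M/4) = 9/2 - M/4)
p(N) = 1 (p(N) = (2*N)/((2*N)) = (2*N)*(1/(2*N)) = 1)
1/(p(I) + g(35, 62)) = 1/(1 + (9/2 - 1/4*62)) = 1/(1 + (9/2 - 31/2)) = 1/(1 - 11) = 1/(-10) = -1/10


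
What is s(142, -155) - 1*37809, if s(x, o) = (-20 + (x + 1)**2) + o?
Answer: -17535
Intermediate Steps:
s(x, o) = -20 + o + (1 + x)**2 (s(x, o) = (-20 + (1 + x)**2) + o = -20 + o + (1 + x)**2)
s(142, -155) - 1*37809 = (-20 - 155 + (1 + 142)**2) - 1*37809 = (-20 - 155 + 143**2) - 37809 = (-20 - 155 + 20449) - 37809 = 20274 - 37809 = -17535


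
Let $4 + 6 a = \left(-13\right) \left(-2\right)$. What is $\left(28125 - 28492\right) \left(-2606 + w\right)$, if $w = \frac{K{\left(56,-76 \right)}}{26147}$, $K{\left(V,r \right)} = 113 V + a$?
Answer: $\frac{75014158117}{78441} \approx 9.5631 \cdot 10^{5}$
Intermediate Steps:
$a = \frac{11}{3}$ ($a = - \frac{2}{3} + \frac{\left(-13\right) \left(-2\right)}{6} = - \frac{2}{3} + \frac{1}{6} \cdot 26 = - \frac{2}{3} + \frac{13}{3} = \frac{11}{3} \approx 3.6667$)
$K{\left(V,r \right)} = \frac{11}{3} + 113 V$ ($K{\left(V,r \right)} = 113 V + \frac{11}{3} = \frac{11}{3} + 113 V$)
$w = \frac{18995}{78441}$ ($w = \frac{\frac{11}{3} + 113 \cdot 56}{26147} = \left(\frac{11}{3} + 6328\right) \frac{1}{26147} = \frac{18995}{3} \cdot \frac{1}{26147} = \frac{18995}{78441} \approx 0.24216$)
$\left(28125 - 28492\right) \left(-2606 + w\right) = \left(28125 - 28492\right) \left(-2606 + \frac{18995}{78441}\right) = \left(-367\right) \left(- \frac{204398251}{78441}\right) = \frac{75014158117}{78441}$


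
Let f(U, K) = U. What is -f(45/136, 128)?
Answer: -45/136 ≈ -0.33088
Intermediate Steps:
-f(45/136, 128) = -45/136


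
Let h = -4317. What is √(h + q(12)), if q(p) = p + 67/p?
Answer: I*√154779/6 ≈ 65.57*I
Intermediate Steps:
√(h + q(12)) = √(-4317 + (12 + 67/12)) = √(-4317 + 211/12) = √(-51593/12) = I*√154779/6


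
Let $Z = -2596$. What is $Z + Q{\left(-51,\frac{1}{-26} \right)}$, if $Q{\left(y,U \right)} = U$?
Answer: $- \frac{67497}{26} \approx -2596.0$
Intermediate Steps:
$Z + Q{\left(-51,\frac{1}{-26} \right)} = -2596 + \frac{1}{-26} = -2596 - \frac{1}{26} = - \frac{67497}{26}$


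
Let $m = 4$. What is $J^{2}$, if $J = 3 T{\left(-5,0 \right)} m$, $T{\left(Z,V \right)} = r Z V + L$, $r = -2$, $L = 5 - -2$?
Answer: $7056$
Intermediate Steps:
$L = 7$ ($L = 5 + 2 = 7$)
$T{\left(Z,V \right)} = 7 - 2 V Z$ ($T{\left(Z,V \right)} = - 2 Z V + 7 = - 2 V Z + 7 = 7 - 2 V Z$)
$J = 84$ ($J = 3 \left(7 - 0 \left(-5\right)\right) 4 = 3 \left(7 + 0\right) 4 = 3 \cdot 7 \cdot 4 = 21 \cdot 4 = 84$)
$J^{2} = 84^{2} = 7056$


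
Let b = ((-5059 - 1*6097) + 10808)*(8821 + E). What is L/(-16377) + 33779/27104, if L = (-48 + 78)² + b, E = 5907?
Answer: 46482042953/147960736 ≈ 314.15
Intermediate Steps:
b = -5125344 (b = ((-5059 - 1*6097) + 10808)*(8821 + 5907) = ((-5059 - 6097) + 10808)*14728 = (-11156 + 10808)*14728 = -348*14728 = -5125344)
L = -5124444 (L = (-48 + 78)² - 5125344 = 30² - 5125344 = 900 - 5125344 = -5124444)
L/(-16377) + 33779/27104 = -5124444/(-16377) + 33779/27104 = -5124444*(-1/16377) + 33779*(1/27104) = 1708148/5459 + 33779/27104 = 46482042953/147960736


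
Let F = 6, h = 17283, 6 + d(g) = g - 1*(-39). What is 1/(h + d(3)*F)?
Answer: 1/17499 ≈ 5.7146e-5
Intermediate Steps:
d(g) = 33 + g (d(g) = -6 + (g - 1*(-39)) = -6 + (g + 39) = -6 + (39 + g) = 33 + g)
1/(h + d(3)*F) = 1/(17283 + (33 + 3)*6) = 1/(17283 + 36*6) = 1/(17283 + 216) = 1/17499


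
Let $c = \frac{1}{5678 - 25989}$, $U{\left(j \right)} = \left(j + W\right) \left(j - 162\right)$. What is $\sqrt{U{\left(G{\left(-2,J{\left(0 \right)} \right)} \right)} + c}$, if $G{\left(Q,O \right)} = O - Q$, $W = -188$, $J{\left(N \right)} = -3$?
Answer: $\frac{4 \sqrt{794313671471}}{20311} \approx 175.52$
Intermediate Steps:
$U{\left(j \right)} = \left(-188 + j\right) \left(-162 + j\right)$ ($U{\left(j \right)} = \left(j - 188\right) \left(j - 162\right) = \left(-188 + j\right) \left(-162 + j\right)$)
$c = - \frac{1}{20311}$ ($c = \frac{1}{-20311} = - \frac{1}{20311} \approx -4.9234 \cdot 10^{-5}$)
$\sqrt{U{\left(G{\left(-2,J{\left(0 \right)} \right)} \right)} + c} = \sqrt{\left(30456 + \left(-3 - -2\right)^{2} - 350 \left(-3 - -2\right)\right) - \frac{1}{20311}} = \sqrt{\left(30456 + \left(-3 + 2\right)^{2} - 350 \left(-3 + 2\right)\right) - \frac{1}{20311}} = \sqrt{\left(30456 + \left(-1\right)^{2} - -350\right) - \frac{1}{20311}} = \sqrt{\left(30456 + 1 + 350\right) - \frac{1}{20311}} = \sqrt{30807 - \frac{1}{20311}} = \sqrt{\frac{625720976}{20311}} = \frac{4 \sqrt{794313671471}}{20311}$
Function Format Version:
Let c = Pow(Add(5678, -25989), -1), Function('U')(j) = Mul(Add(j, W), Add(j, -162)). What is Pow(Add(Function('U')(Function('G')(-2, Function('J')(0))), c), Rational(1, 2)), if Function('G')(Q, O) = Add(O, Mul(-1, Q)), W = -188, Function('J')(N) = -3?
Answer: Mul(Rational(4, 20311), Pow(794313671471, Rational(1, 2))) ≈ 175.52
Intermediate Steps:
Function('U')(j) = Mul(Add(-188, j), Add(-162, j)) (Function('U')(j) = Mul(Add(j, -188), Add(j, -162)) = Mul(Add(-188, j), Add(-162, j)))
c = Rational(-1, 20311) (c = Pow(-20311, -1) = Rational(-1, 20311) ≈ -4.9234e-5)
Pow(Add(Function('U')(Function('G')(-2, Function('J')(0))), c), Rational(1, 2)) = Pow(Add(Add(30456, Pow(Add(-3, Mul(-1, -2)), 2), Mul(-350, Add(-3, Mul(-1, -2)))), Rational(-1, 20311)), Rational(1, 2)) = Pow(Add(Add(30456, Pow(Add(-3, 2), 2), Mul(-350, Add(-3, 2))), Rational(-1, 20311)), Rational(1, 2)) = Pow(Add(Add(30456, Pow(-1, 2), Mul(-350, -1)), Rational(-1, 20311)), Rational(1, 2)) = Pow(Add(Add(30456, 1, 350), Rational(-1, 20311)), Rational(1, 2)) = Pow(Add(30807, Rational(-1, 20311)), Rational(1, 2)) = Pow(Rational(625720976, 20311), Rational(1, 2)) = Mul(Rational(4, 20311), Pow(794313671471, Rational(1, 2)))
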